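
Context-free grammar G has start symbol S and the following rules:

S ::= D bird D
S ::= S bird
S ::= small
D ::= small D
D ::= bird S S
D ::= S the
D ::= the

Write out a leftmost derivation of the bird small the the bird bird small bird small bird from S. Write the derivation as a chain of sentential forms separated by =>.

S => S bird   [S ::= S bird]
S bird => D bird D bird   [S ::= D bird D]
D bird D bird => S the bird D bird   [D ::= S the]
S the bird D bird => D bird D the bird D bird   [S ::= D bird D]
D bird D the bird D bird => the bird D the bird D bird   [D ::= the]
the bird D the bird D bird => the bird S the the bird D bird   [D ::= S the]
the bird S the the bird D bird => the bird small the the bird D bird   [S ::= small]
the bird small the the bird D bird => the bird small the the bird bird S S bird   [D ::= bird S S]
the bird small the the bird bird S S bird => the bird small the the bird bird S bird S bird   [S ::= S bird]
the bird small the the bird bird S bird S bird => the bird small the the bird bird small bird S bird   [S ::= small]
the bird small the the bird bird small bird S bird => the bird small the the bird bird small bird small bird   [S ::= small]

S => S bird => D bird D bird => S the bird D bird => D bird D the bird D bird => the bird D the bird D bird => the bird S the the bird D bird => the bird small the the bird D bird => the bird small the the bird bird S S bird => the bird small the the bird bird S bird S bird => the bird small the the bird bird small bird S bird => the bird small the the bird bird small bird small bird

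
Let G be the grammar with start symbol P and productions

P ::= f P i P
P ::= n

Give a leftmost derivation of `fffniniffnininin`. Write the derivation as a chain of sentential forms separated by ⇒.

P ⇒ fPiP   [P ::= f P i P]
fPiP ⇒ ffPiPiP   [P ::= f P i P]
ffPiPiP ⇒ fffPiPiPiP   [P ::= f P i P]
fffPiPiPiP ⇒ fffniPiPiP   [P ::= n]
fffniPiPiP ⇒ fffniniPiP   [P ::= n]
fffniniPiP ⇒ fffninifPiPiP   [P ::= f P i P]
fffninifPiPiP ⇒ fffniniffPiPiPiP   [P ::= f P i P]
fffniniffPiPiPiP ⇒ fffniniffniPiPiP   [P ::= n]
fffniniffniPiPiP ⇒ fffniniffniniPiP   [P ::= n]
fffniniffniniPiP ⇒ fffniniffnininiP   [P ::= n]
fffniniffnininiP ⇒ fffniniffnininin   [P ::= n]

P⇒fPiP⇒ffPiPiP⇒fffPiPiPiP⇒fffniPiPiP⇒fffniniPiP⇒fffninifPiPiP⇒fffniniffPiPiPiP⇒fffniniffniPiPiP⇒fffniniffniniPiP⇒fffniniffnininiP⇒fffniniffnininin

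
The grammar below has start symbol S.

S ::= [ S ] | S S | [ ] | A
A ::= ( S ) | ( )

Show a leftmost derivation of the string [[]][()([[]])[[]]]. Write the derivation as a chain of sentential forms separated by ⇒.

S ⇒ SS   [S ::= S S]
SS ⇒ [S]S   [S ::= [ S ]]
[S]S ⇒ [[]]S   [S ::= [ ]]
[[]]S ⇒ [[]][S]   [S ::= [ S ]]
[[]][S] ⇒ [[]][SS]   [S ::= S S]
[[]][SS] ⇒ [[]][AS]   [S ::= A]
[[]][AS] ⇒ [[]][()S]   [A ::= ( )]
[[]][()S] ⇒ [[]][()SS]   [S ::= S S]
[[]][()SS] ⇒ [[]][()AS]   [S ::= A]
[[]][()AS] ⇒ [[]][()(S)S]   [A ::= ( S )]
[[]][()(S)S] ⇒ [[]][()([S])S]   [S ::= [ S ]]
[[]][()([S])S] ⇒ [[]][()([[]])S]   [S ::= [ ]]
[[]][()([[]])S] ⇒ [[]][()([[]])[S]]   [S ::= [ S ]]
[[]][()([[]])[S]] ⇒ [[]][()([[]])[[]]]   [S ::= [ ]]

S ⇒ SS ⇒ [S]S ⇒ [[]]S ⇒ [[]][S] ⇒ [[]][SS] ⇒ [[]][AS] ⇒ [[]][()S] ⇒ [[]][()SS] ⇒ [[]][()AS] ⇒ [[]][()(S)S] ⇒ [[]][()([S])S] ⇒ [[]][()([[]])S] ⇒ [[]][()([[]])[S]] ⇒ [[]][()([[]])[[]]]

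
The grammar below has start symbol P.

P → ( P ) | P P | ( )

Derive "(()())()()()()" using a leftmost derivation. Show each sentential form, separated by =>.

P=>PP=>PPP=>PPPP=>PPPPP=>(P)PPPP=>(PP)PPPP=>(()P)PPPP=>(()())PPPP=>(()())()PPP=>(()())()()PP=>(()())()()()P=>(()())()()()()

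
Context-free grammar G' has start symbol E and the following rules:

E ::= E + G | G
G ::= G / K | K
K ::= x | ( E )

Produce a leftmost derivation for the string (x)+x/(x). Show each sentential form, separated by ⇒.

E ⇒ E+G ⇒ G+G ⇒ K+G ⇒ (E)+G ⇒ (G)+G ⇒ (K)+G ⇒ (x)+G ⇒ (x)+G/K ⇒ (x)+K/K ⇒ (x)+x/K ⇒ (x)+x/(E) ⇒ (x)+x/(G) ⇒ (x)+x/(K) ⇒ (x)+x/(x)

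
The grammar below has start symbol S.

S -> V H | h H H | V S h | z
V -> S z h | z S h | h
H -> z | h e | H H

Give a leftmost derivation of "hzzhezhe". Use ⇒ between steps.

S ⇒ hHH ⇒ hzH ⇒ hzHH ⇒ hzHHH ⇒ hzzHH ⇒ hzzheH ⇒ hzzheHH ⇒ hzzhezH ⇒ hzzhezhe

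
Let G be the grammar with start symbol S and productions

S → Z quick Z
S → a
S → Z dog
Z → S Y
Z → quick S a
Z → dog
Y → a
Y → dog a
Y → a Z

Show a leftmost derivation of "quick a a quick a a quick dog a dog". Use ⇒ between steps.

S ⇒ Z dog ⇒ quick S a dog ⇒ quick Z quick Z a dog ⇒ quick S Y quick Z a dog ⇒ quick a Y quick Z a dog ⇒ quick a a Z quick Z a dog ⇒ quick a a quick S a quick Z a dog ⇒ quick a a quick a a quick Z a dog ⇒ quick a a quick a a quick dog a dog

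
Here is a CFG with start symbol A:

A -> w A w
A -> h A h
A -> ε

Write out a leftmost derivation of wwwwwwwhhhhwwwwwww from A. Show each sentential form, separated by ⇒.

A ⇒ wAw ⇒ wwAww ⇒ wwwAwww ⇒ wwwwAwwww ⇒ wwwwwAwwwww ⇒ wwwwwwAwwwwww ⇒ wwwwwwwAwwwwwww ⇒ wwwwwwwhAhwwwwwww ⇒ wwwwwwwhhAhhwwwwwww ⇒ wwwwwwwhhhhwwwwwww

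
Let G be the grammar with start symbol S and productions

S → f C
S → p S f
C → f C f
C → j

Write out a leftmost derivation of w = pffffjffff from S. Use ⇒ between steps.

S ⇒ pSf ⇒ pfCf ⇒ pffCff ⇒ pfffCfff ⇒ pffffCffff ⇒ pffffjffff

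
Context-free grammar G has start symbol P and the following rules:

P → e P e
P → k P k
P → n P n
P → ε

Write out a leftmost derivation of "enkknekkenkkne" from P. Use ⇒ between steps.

P ⇒ ePe   [P → e P e]
ePe ⇒ enPne   [P → n P n]
enPne ⇒ enkPkne   [P → k P k]
enkPkne ⇒ enkkPkkne   [P → k P k]
enkkPkkne ⇒ enkknPnkkne   [P → n P n]
enkknPnkkne ⇒ enkknePenkkne   [P → e P e]
enkknePenkkne ⇒ enkknekPkenkkne   [P → k P k]
enkknekPkenkkne ⇒ enkknekkenkkne   [P → ε]

P⇒ePe⇒enPne⇒enkPkne⇒enkkPkkne⇒enkknPnkkne⇒enkknePenkkne⇒enkknekPkenkkne⇒enkknekkenkkne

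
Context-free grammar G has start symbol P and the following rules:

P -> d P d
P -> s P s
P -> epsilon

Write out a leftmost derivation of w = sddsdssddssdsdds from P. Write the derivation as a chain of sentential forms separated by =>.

P => sPs => sdPds => sddPdds => sddsPsdds => sddsdPdsdds => sddsdsPsdsdds => sddsdssPssdsdds => sddsdssdPdssdsdds => sddsdssddssdsdds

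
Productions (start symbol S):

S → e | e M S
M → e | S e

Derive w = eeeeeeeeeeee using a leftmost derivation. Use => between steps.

S => eMS   [S → e M S]
eMS => eSeS   [M → S e]
eSeS => eeeS   [S → e]
eeeS => eeeeMS   [S → e M S]
eeeeMS => eeeeSeS   [M → S e]
eeeeSeS => eeeeeMSeS   [S → e M S]
eeeeeMSeS => eeeeeSeSeS   [M → S e]
eeeeeSeSeS => eeeeeeeSeS   [S → e]
eeeeeeeSeS => eeeeeeeeMSeS   [S → e M S]
eeeeeeeeMSeS => eeeeeeeeeSeS   [M → e]
eeeeeeeeeSeS => eeeeeeeeeeeS   [S → e]
eeeeeeeeeeeS => eeeeeeeeeeee   [S → e]

S => eMS => eSeS => eeeS => eeeeMS => eeeeSeS => eeeeeMSeS => eeeeeSeSeS => eeeeeeeSeS => eeeeeeeeMSeS => eeeeeeeeeSeS => eeeeeeeeeeeS => eeeeeeeeeeee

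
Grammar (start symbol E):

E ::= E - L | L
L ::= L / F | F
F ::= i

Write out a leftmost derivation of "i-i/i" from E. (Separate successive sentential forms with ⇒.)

E ⇒ E-L   [E ::= E - L]
E-L ⇒ L-L   [E ::= L]
L-L ⇒ F-L   [L ::= F]
F-L ⇒ i-L   [F ::= i]
i-L ⇒ i-L/F   [L ::= L / F]
i-L/F ⇒ i-F/F   [L ::= F]
i-F/F ⇒ i-i/F   [F ::= i]
i-i/F ⇒ i-i/i   [F ::= i]

E ⇒ E-L ⇒ L-L ⇒ F-L ⇒ i-L ⇒ i-L/F ⇒ i-F/F ⇒ i-i/F ⇒ i-i/i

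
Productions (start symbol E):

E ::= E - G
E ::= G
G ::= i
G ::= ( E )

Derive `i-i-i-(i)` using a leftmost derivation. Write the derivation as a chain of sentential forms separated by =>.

E => E-G   [E ::= E - G]
E-G => E-G-G   [E ::= E - G]
E-G-G => E-G-G-G   [E ::= E - G]
E-G-G-G => G-G-G-G   [E ::= G]
G-G-G-G => i-G-G-G   [G ::= i]
i-G-G-G => i-i-G-G   [G ::= i]
i-i-G-G => i-i-i-G   [G ::= i]
i-i-i-G => i-i-i-(E)   [G ::= ( E )]
i-i-i-(E) => i-i-i-(G)   [E ::= G]
i-i-i-(G) => i-i-i-(i)   [G ::= i]

E => E-G => E-G-G => E-G-G-G => G-G-G-G => i-G-G-G => i-i-G-G => i-i-i-G => i-i-i-(E) => i-i-i-(G) => i-i-i-(i)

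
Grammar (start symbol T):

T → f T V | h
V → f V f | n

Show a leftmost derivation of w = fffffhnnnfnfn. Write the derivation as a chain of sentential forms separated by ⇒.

T ⇒ fTV   [T → f T V]
fTV ⇒ ffTVV   [T → f T V]
ffTVV ⇒ fffTVVV   [T → f T V]
fffTVVV ⇒ ffffTVVVV   [T → f T V]
ffffTVVVV ⇒ fffffTVVVVV   [T → f T V]
fffffTVVVVV ⇒ fffffhVVVVV   [T → h]
fffffhVVVVV ⇒ fffffhnVVVV   [V → n]
fffffhnVVVV ⇒ fffffhnnVVV   [V → n]
fffffhnnVVV ⇒ fffffhnnnVV   [V → n]
fffffhnnnVV ⇒ fffffhnnnfVfV   [V → f V f]
fffffhnnnfVfV ⇒ fffffhnnnfnfV   [V → n]
fffffhnnnfnfV ⇒ fffffhnnnfnfn   [V → n]

T ⇒ fTV ⇒ ffTVV ⇒ fffTVVV ⇒ ffffTVVVV ⇒ fffffTVVVVV ⇒ fffffhVVVVV ⇒ fffffhnVVVV ⇒ fffffhnnVVV ⇒ fffffhnnnVV ⇒ fffffhnnnfVfV ⇒ fffffhnnnfnfV ⇒ fffffhnnnfnfn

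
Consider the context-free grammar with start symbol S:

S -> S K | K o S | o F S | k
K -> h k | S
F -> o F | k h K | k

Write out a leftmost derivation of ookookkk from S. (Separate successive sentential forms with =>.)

S => oFS => ooFS => ookS => ookSK => ookoFSK => ookooFSK => ookookSK => ookookkK => ookookkS => ookookkk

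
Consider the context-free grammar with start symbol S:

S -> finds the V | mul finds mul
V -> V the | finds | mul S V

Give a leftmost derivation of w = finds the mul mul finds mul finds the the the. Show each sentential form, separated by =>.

S => finds the V => finds the V the => finds the mul S V the => finds the mul mul finds mul V the => finds the mul mul finds mul V the the => finds the mul mul finds mul V the the the => finds the mul mul finds mul finds the the the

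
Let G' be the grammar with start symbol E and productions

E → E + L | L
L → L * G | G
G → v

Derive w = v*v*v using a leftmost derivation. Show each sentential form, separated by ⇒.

E ⇒ L ⇒ L*G ⇒ L*G*G ⇒ G*G*G ⇒ v*G*G ⇒ v*v*G ⇒ v*v*v

E ⇒ L   [E → L]
L ⇒ L*G   [L → L * G]
L*G ⇒ L*G*G   [L → L * G]
L*G*G ⇒ G*G*G   [L → G]
G*G*G ⇒ v*G*G   [G → v]
v*G*G ⇒ v*v*G   [G → v]
v*v*G ⇒ v*v*v   [G → v]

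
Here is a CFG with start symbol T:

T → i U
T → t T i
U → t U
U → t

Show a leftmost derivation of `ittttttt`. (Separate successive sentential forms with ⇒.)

T ⇒ iU   [T → i U]
iU ⇒ itU   [U → t U]
itU ⇒ ittU   [U → t U]
ittU ⇒ itttU   [U → t U]
itttU ⇒ ittttU   [U → t U]
ittttU ⇒ itttttU   [U → t U]
itttttU ⇒ ittttttU   [U → t U]
ittttttU ⇒ ittttttt   [U → t]

T⇒iU⇒itU⇒ittU⇒itttU⇒ittttU⇒itttttU⇒ittttttU⇒ittttttt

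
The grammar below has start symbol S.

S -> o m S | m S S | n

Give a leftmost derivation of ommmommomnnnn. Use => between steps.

S => omS   [S -> o m S]
omS => ommSS   [S -> m S S]
ommSS => ommmSSS   [S -> m S S]
ommmSSS => ommmomSSS   [S -> o m S]
ommmomSSS => ommmommSSSS   [S -> m S S]
ommmommSSSS => ommmommomSSSS   [S -> o m S]
ommmommomSSSS => ommmommomnSSS   [S -> n]
ommmommomnSSS => ommmommomnnSS   [S -> n]
ommmommomnnSS => ommmommomnnnS   [S -> n]
ommmommomnnnS => ommmommomnnnn   [S -> n]

S=>omS=>ommSS=>ommmSSS=>ommmomSSS=>ommmommSSSS=>ommmommomSSSS=>ommmommomnSSS=>ommmommomnnSS=>ommmommomnnnS=>ommmommomnnnn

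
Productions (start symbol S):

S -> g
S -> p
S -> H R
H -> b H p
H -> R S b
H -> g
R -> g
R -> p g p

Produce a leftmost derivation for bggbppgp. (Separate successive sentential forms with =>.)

S => HR   [S -> H R]
HR => bHpR   [H -> b H p]
bHpR => bRSbpR   [H -> R S b]
bRSbpR => bgSbpR   [R -> g]
bgSbpR => bggbpR   [S -> g]
bggbpR => bggbppgp   [R -> p g p]

S => HR => bHpR => bRSbpR => bgSbpR => bggbpR => bggbppgp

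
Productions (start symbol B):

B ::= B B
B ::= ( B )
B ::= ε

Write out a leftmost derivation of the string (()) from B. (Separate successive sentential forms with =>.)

B => (B) => ((B)) => (())

B => (B)   [B ::= ( B )]
(B) => ((B))   [B ::= ( B )]
((B)) => (())   [B ::= ε]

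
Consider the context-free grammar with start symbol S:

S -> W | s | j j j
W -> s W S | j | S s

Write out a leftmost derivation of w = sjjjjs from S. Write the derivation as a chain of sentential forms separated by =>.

S => W => Ss => Ws => sWSs => sjSs => sjjjjs

S => W   [S -> W]
W => Ss   [W -> S s]
Ss => Ws   [S -> W]
Ws => sWSs   [W -> s W S]
sWSs => sjSs   [W -> j]
sjSs => sjjjjs   [S -> j j j]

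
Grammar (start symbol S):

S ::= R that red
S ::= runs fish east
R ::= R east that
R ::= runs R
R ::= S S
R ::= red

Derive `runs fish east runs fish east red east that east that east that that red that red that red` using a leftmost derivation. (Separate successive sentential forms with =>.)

S => R that red => S S that red => runs fish east S that red => runs fish east R that red that red => runs fish east S S that red that red => runs fish east runs fish east S that red that red => runs fish east runs fish east R that red that red that red => runs fish east runs fish east R east that that red that red that red => runs fish east runs fish east R east that east that that red that red that red => runs fish east runs fish east R east that east that east that that red that red that red => runs fish east runs fish east red east that east that east that that red that red that red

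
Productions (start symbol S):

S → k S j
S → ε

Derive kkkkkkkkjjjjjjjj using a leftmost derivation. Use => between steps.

S=>kSj=>kkSjj=>kkkSjjj=>kkkkSjjjj=>kkkkkSjjjjj=>kkkkkkSjjjjjj=>kkkkkkkSjjjjjjj=>kkkkkkkkSjjjjjjjj=>kkkkkkkkjjjjjjjj

S => kSj   [S → k S j]
kSj => kkSjj   [S → k S j]
kkSjj => kkkSjjj   [S → k S j]
kkkSjjj => kkkkSjjjj   [S → k S j]
kkkkSjjjj => kkkkkSjjjjj   [S → k S j]
kkkkkSjjjjj => kkkkkkSjjjjjj   [S → k S j]
kkkkkkSjjjjjj => kkkkkkkSjjjjjjj   [S → k S j]
kkkkkkkSjjjjjjj => kkkkkkkkSjjjjjjjj   [S → k S j]
kkkkkkkkSjjjjjjjj => kkkkkkkkjjjjjjjj   [S → ε]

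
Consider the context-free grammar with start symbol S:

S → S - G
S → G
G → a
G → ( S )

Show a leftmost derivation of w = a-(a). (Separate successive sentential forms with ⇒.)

S ⇒ S-G   [S → S - G]
S-G ⇒ G-G   [S → G]
G-G ⇒ a-G   [G → a]
a-G ⇒ a-(S)   [G → ( S )]
a-(S) ⇒ a-(G)   [S → G]
a-(G) ⇒ a-(a)   [G → a]

S⇒S-G⇒G-G⇒a-G⇒a-(S)⇒a-(G)⇒a-(a)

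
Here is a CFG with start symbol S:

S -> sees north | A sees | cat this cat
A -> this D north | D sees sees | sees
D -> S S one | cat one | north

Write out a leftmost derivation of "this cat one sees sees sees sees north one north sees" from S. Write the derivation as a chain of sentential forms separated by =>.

S => A sees => this D north sees => this S S one north sees => this A sees S one north sees => this D sees sees sees S one north sees => this cat one sees sees sees S one north sees => this cat one sees sees sees sees north one north sees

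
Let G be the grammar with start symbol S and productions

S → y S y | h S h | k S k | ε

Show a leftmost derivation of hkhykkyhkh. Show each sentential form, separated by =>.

S => hSh => hkSkh => hkhShkh => hkhySyhkh => hkhykSkyhkh => hkhykkyhkh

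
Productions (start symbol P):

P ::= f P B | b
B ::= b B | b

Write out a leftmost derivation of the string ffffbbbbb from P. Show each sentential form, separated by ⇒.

P⇒fPB⇒ffPBB⇒fffPBBB⇒ffffPBBBB⇒ffffbBBBB⇒ffffbbBBB⇒ffffbbbBB⇒ffffbbbbB⇒ffffbbbbb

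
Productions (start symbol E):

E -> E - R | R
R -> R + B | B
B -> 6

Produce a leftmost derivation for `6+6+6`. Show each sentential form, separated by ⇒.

E⇒R⇒R+B⇒R+B+B⇒B+B+B⇒6+B+B⇒6+6+B⇒6+6+6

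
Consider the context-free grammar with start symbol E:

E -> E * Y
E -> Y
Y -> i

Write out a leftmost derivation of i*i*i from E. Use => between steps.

E => E*Y   [E -> E * Y]
E*Y => E*Y*Y   [E -> E * Y]
E*Y*Y => Y*Y*Y   [E -> Y]
Y*Y*Y => i*Y*Y   [Y -> i]
i*Y*Y => i*i*Y   [Y -> i]
i*i*Y => i*i*i   [Y -> i]

E => E*Y => E*Y*Y => Y*Y*Y => i*Y*Y => i*i*Y => i*i*i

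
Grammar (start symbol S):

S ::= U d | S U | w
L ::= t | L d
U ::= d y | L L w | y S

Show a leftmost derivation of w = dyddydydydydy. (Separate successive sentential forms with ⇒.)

S ⇒ SU ⇒ SUU ⇒ SUUU ⇒ SUUUU ⇒ SUUUUU ⇒ UdUUUUU ⇒ dydUUUUU ⇒ dyddyUUUU ⇒ dyddydyUUU ⇒ dyddydydyUU ⇒ dyddydydydyU ⇒ dyddydydydydy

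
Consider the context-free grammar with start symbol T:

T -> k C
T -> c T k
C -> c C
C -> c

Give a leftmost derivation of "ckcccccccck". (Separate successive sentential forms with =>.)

T => cTk   [T -> c T k]
cTk => ckCk   [T -> k C]
ckCk => ckcCk   [C -> c C]
ckcCk => ckccCk   [C -> c C]
ckccCk => ckcccCk   [C -> c C]
ckcccCk => ckccccCk   [C -> c C]
ckccccCk => ckcccccCk   [C -> c C]
ckcccccCk => ckccccccCk   [C -> c C]
ckccccccCk => ckcccccccCk   [C -> c C]
ckcccccccCk => ckcccccccck   [C -> c]

T => cTk => ckCk => ckcCk => ckccCk => ckcccCk => ckccccCk => ckcccccCk => ckccccccCk => ckcccccccCk => ckcccccccck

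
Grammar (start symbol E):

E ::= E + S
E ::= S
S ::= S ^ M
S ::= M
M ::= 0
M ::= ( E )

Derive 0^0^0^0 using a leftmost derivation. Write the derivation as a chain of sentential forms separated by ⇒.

E ⇒ S   [E ::= S]
S ⇒ S^M   [S ::= S ^ M]
S^M ⇒ S^M^M   [S ::= S ^ M]
S^M^M ⇒ S^M^M^M   [S ::= S ^ M]
S^M^M^M ⇒ M^M^M^M   [S ::= M]
M^M^M^M ⇒ 0^M^M^M   [M ::= 0]
0^M^M^M ⇒ 0^0^M^M   [M ::= 0]
0^0^M^M ⇒ 0^0^0^M   [M ::= 0]
0^0^0^M ⇒ 0^0^0^0   [M ::= 0]

E ⇒ S ⇒ S^M ⇒ S^M^M ⇒ S^M^M^M ⇒ M^M^M^M ⇒ 0^M^M^M ⇒ 0^0^M^M ⇒ 0^0^0^M ⇒ 0^0^0^0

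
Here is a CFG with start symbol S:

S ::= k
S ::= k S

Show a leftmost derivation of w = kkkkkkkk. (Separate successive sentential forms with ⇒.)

S ⇒ kS ⇒ kkS ⇒ kkkS ⇒ kkkkS ⇒ kkkkkS ⇒ kkkkkkS ⇒ kkkkkkkS ⇒ kkkkkkkk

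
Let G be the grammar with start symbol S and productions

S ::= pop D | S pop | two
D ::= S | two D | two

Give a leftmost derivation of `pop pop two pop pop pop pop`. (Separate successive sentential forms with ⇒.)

S ⇒ pop D   [S ::= pop D]
pop D ⇒ pop S   [D ::= S]
pop S ⇒ pop S pop   [S ::= S pop]
pop S pop ⇒ pop S pop pop   [S ::= S pop]
pop S pop pop ⇒ pop S pop pop pop   [S ::= S pop]
pop S pop pop pop ⇒ pop S pop pop pop pop   [S ::= S pop]
pop S pop pop pop pop ⇒ pop pop D pop pop pop pop   [S ::= pop D]
pop pop D pop pop pop pop ⇒ pop pop two pop pop pop pop   [D ::= two]

S ⇒ pop D ⇒ pop S ⇒ pop S pop ⇒ pop S pop pop ⇒ pop S pop pop pop ⇒ pop S pop pop pop pop ⇒ pop pop D pop pop pop pop ⇒ pop pop two pop pop pop pop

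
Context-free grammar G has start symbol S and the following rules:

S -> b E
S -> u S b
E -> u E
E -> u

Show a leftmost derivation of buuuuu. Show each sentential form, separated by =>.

S => bE => buE => buuE => buuuE => buuuuE => buuuuu

S => bE   [S -> b E]
bE => buE   [E -> u E]
buE => buuE   [E -> u E]
buuE => buuuE   [E -> u E]
buuuE => buuuuE   [E -> u E]
buuuuE => buuuuu   [E -> u]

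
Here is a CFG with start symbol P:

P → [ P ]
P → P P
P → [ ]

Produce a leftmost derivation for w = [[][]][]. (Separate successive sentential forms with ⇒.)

P ⇒ PP   [P → P P]
PP ⇒ [P]P   [P → [ P ]]
[P]P ⇒ [PP]P   [P → P P]
[PP]P ⇒ [[]P]P   [P → [ ]]
[[]P]P ⇒ [[][]]P   [P → [ ]]
[[][]]P ⇒ [[][]][]   [P → [ ]]

P ⇒ PP ⇒ [P]P ⇒ [PP]P ⇒ [[]P]P ⇒ [[][]]P ⇒ [[][]][]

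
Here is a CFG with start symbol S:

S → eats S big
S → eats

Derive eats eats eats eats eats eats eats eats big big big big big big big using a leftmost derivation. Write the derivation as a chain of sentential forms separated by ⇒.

S ⇒ eats S big ⇒ eats eats S big big ⇒ eats eats eats S big big big ⇒ eats eats eats eats S big big big big ⇒ eats eats eats eats eats S big big big big big ⇒ eats eats eats eats eats eats S big big big big big big ⇒ eats eats eats eats eats eats eats S big big big big big big big ⇒ eats eats eats eats eats eats eats eats big big big big big big big

S ⇒ eats S big   [S → eats S big]
eats S big ⇒ eats eats S big big   [S → eats S big]
eats eats S big big ⇒ eats eats eats S big big big   [S → eats S big]
eats eats eats S big big big ⇒ eats eats eats eats S big big big big   [S → eats S big]
eats eats eats eats S big big big big ⇒ eats eats eats eats eats S big big big big big   [S → eats S big]
eats eats eats eats eats S big big big big big ⇒ eats eats eats eats eats eats S big big big big big big   [S → eats S big]
eats eats eats eats eats eats S big big big big big big ⇒ eats eats eats eats eats eats eats S big big big big big big big   [S → eats S big]
eats eats eats eats eats eats eats S big big big big big big big ⇒ eats eats eats eats eats eats eats eats big big big big big big big   [S → eats]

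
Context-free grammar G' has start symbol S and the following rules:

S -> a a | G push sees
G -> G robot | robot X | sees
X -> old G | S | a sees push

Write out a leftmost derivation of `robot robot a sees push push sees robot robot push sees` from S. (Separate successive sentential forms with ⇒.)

S ⇒ G push sees   [S -> G push sees]
G push sees ⇒ G robot push sees   [G -> G robot]
G robot push sees ⇒ G robot robot push sees   [G -> G robot]
G robot robot push sees ⇒ robot X robot robot push sees   [G -> robot X]
robot X robot robot push sees ⇒ robot S robot robot push sees   [X -> S]
robot S robot robot push sees ⇒ robot G push sees robot robot push sees   [S -> G push sees]
robot G push sees robot robot push sees ⇒ robot robot X push sees robot robot push sees   [G -> robot X]
robot robot X push sees robot robot push sees ⇒ robot robot a sees push push sees robot robot push sees   [X -> a sees push]

S ⇒ G push sees ⇒ G robot push sees ⇒ G robot robot push sees ⇒ robot X robot robot push sees ⇒ robot S robot robot push sees ⇒ robot G push sees robot robot push sees ⇒ robot robot X push sees robot robot push sees ⇒ robot robot a sees push push sees robot robot push sees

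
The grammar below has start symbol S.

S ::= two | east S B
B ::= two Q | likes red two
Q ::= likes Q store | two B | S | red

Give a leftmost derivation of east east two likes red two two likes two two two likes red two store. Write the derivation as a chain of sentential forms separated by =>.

S => east S B   [S ::= east S B]
east S B => east east S B B   [S ::= east S B]
east east S B B => east east two B B   [S ::= two]
east east two B B => east east two likes red two B   [B ::= likes red two]
east east two likes red two B => east east two likes red two two Q   [B ::= two Q]
east east two likes red two two Q => east east two likes red two two likes Q store   [Q ::= likes Q store]
east east two likes red two two likes Q store => east east two likes red two two likes two B store   [Q ::= two B]
east east two likes red two two likes two B store => east east two likes red two two likes two two Q store   [B ::= two Q]
east east two likes red two two likes two two Q store => east east two likes red two two likes two two two B store   [Q ::= two B]
east east two likes red two two likes two two two B store => east east two likes red two two likes two two two likes red two store   [B ::= likes red two]

S => east S B => east east S B B => east east two B B => east east two likes red two B => east east two likes red two two Q => east east two likes red two two likes Q store => east east two likes red two two likes two B store => east east two likes red two two likes two two Q store => east east two likes red two two likes two two two B store => east east two likes red two two likes two two two likes red two store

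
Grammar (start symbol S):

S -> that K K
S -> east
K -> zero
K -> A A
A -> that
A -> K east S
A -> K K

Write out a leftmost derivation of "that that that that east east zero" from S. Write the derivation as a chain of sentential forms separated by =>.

S => that K K => that A A K => that that A K => that that K east S K => that that A A east S K => that that that A east S K => that that that that east S K => that that that that east east K => that that that that east east zero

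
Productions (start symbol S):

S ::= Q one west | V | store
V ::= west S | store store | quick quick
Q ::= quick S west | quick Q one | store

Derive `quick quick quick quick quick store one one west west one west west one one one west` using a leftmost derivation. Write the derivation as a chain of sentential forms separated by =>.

S => Q one west   [S ::= Q one west]
Q one west => quick Q one one west   [Q ::= quick Q one]
quick Q one one west => quick quick Q one one one west   [Q ::= quick Q one]
quick quick Q one one one west => quick quick quick S west one one one west   [Q ::= quick S west]
quick quick quick S west one one one west => quick quick quick Q one west west one one one west   [S ::= Q one west]
quick quick quick Q one west west one one one west => quick quick quick quick S west one west west one one one west   [Q ::= quick S west]
quick quick quick quick S west one west west one one one west => quick quick quick quick Q one west west one west west one one one west   [S ::= Q one west]
quick quick quick quick Q one west west one west west one one one west => quick quick quick quick quick Q one one west west one west west one one one west   [Q ::= quick Q one]
quick quick quick quick quick Q one one west west one west west one one one west => quick quick quick quick quick store one one west west one west west one one one west   [Q ::= store]

S => Q one west => quick Q one one west => quick quick Q one one one west => quick quick quick S west one one one west => quick quick quick Q one west west one one one west => quick quick quick quick S west one west west one one one west => quick quick quick quick Q one west west one west west one one one west => quick quick quick quick quick Q one one west west one west west one one one west => quick quick quick quick quick store one one west west one west west one one one west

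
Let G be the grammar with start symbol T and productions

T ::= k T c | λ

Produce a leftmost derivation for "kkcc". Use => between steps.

T=>kTc=>kkTcc=>kkcc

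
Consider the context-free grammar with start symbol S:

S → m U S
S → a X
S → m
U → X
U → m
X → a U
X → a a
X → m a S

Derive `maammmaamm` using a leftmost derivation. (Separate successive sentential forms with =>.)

S => mUS => mXS => maaS => maamUS => maammS => maammmUS => maammmXS => maammmaUS => maammmaXS => maammmaaUS => maammmaamS => maammmaamm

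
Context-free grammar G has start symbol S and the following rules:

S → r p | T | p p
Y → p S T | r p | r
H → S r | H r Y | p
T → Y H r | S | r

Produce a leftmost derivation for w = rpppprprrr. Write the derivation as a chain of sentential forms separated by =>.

S => T => YHr => rpHr => rpSrr => rpTrr => rpYHrrr => rppSTHrrr => rppppTHrrr => rpppprHrrr => rpppprprrr

S => T   [S → T]
T => YHr   [T → Y H r]
YHr => rpHr   [Y → r p]
rpHr => rpSrr   [H → S r]
rpSrr => rpTrr   [S → T]
rpTrr => rpYHrrr   [T → Y H r]
rpYHrrr => rppSTHrrr   [Y → p S T]
rppSTHrrr => rppppTHrrr   [S → p p]
rppppTHrrr => rpppprHrrr   [T → r]
rpppprHrrr => rpppprprrr   [H → p]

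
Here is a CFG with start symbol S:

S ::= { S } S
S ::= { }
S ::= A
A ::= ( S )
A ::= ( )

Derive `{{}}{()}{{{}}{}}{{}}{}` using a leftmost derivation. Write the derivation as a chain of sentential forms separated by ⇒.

S ⇒ {S}S ⇒ {{}}S ⇒ {{}}{S}S ⇒ {{}}{A}S ⇒ {{}}{()}S ⇒ {{}}{()}{S}S ⇒ {{}}{()}{{S}S}S ⇒ {{}}{()}{{{}}S}S ⇒ {{}}{()}{{{}}{}}S ⇒ {{}}{()}{{{}}{}}{S}S ⇒ {{}}{()}{{{}}{}}{{}}S ⇒ {{}}{()}{{{}}{}}{{}}{}

S ⇒ {S}S   [S ::= { S } S]
{S}S ⇒ {{}}S   [S ::= { }]
{{}}S ⇒ {{}}{S}S   [S ::= { S } S]
{{}}{S}S ⇒ {{}}{A}S   [S ::= A]
{{}}{A}S ⇒ {{}}{()}S   [A ::= ( )]
{{}}{()}S ⇒ {{}}{()}{S}S   [S ::= { S } S]
{{}}{()}{S}S ⇒ {{}}{()}{{S}S}S   [S ::= { S } S]
{{}}{()}{{S}S}S ⇒ {{}}{()}{{{}}S}S   [S ::= { }]
{{}}{()}{{{}}S}S ⇒ {{}}{()}{{{}}{}}S   [S ::= { }]
{{}}{()}{{{}}{}}S ⇒ {{}}{()}{{{}}{}}{S}S   [S ::= { S } S]
{{}}{()}{{{}}{}}{S}S ⇒ {{}}{()}{{{}}{}}{{}}S   [S ::= { }]
{{}}{()}{{{}}{}}{{}}S ⇒ {{}}{()}{{{}}{}}{{}}{}   [S ::= { }]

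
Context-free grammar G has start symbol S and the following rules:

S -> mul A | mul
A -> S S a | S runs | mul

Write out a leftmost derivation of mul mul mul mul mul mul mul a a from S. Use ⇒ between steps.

S ⇒ mul A   [S -> mul A]
mul A ⇒ mul S S a   [A -> S S a]
mul S S a ⇒ mul mul A S a   [S -> mul A]
mul mul A S a ⇒ mul mul mul S a   [A -> mul]
mul mul mul S a ⇒ mul mul mul mul A a   [S -> mul A]
mul mul mul mul A a ⇒ mul mul mul mul S S a a   [A -> S S a]
mul mul mul mul S S a a ⇒ mul mul mul mul mul A S a a   [S -> mul A]
mul mul mul mul mul A S a a ⇒ mul mul mul mul mul mul S a a   [A -> mul]
mul mul mul mul mul mul S a a ⇒ mul mul mul mul mul mul mul a a   [S -> mul]

S ⇒ mul A ⇒ mul S S a ⇒ mul mul A S a ⇒ mul mul mul S a ⇒ mul mul mul mul A a ⇒ mul mul mul mul S S a a ⇒ mul mul mul mul mul A S a a ⇒ mul mul mul mul mul mul S a a ⇒ mul mul mul mul mul mul mul a a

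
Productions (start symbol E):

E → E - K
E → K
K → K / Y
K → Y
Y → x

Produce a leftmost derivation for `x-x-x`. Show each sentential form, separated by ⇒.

E⇒E-K⇒E-K-K⇒K-K-K⇒Y-K-K⇒x-K-K⇒x-Y-K⇒x-x-K⇒x-x-Y⇒x-x-x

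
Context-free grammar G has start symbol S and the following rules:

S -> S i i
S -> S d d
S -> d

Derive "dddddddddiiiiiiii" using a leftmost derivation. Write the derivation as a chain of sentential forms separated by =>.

S => Sii => Siiii => Siiiiii => Siiiiiiii => Sddiiiiiiii => Sddddiiiiiiii => Sddddddiiiiiiii => Sddddddddiiiiiiii => dddddddddiiiiiiii

S => Sii   [S -> S i i]
Sii => Siiii   [S -> S i i]
Siiii => Siiiiii   [S -> S i i]
Siiiiii => Siiiiiiii   [S -> S i i]
Siiiiiiii => Sddiiiiiiii   [S -> S d d]
Sddiiiiiiii => Sddddiiiiiiii   [S -> S d d]
Sddddiiiiiiii => Sddddddiiiiiiii   [S -> S d d]
Sddddddiiiiiiii => Sddddddddiiiiiiii   [S -> S d d]
Sddddddddiiiiiiii => dddddddddiiiiiiii   [S -> d]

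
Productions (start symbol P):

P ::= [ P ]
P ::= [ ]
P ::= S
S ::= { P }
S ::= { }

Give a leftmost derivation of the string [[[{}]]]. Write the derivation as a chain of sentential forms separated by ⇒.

P ⇒ [P] ⇒ [[P]] ⇒ [[[P]]] ⇒ [[[S]]] ⇒ [[[{}]]]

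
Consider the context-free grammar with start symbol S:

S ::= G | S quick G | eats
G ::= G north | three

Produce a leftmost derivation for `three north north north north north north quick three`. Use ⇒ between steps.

S ⇒ S quick G   [S ::= S quick G]
S quick G ⇒ G quick G   [S ::= G]
G quick G ⇒ G north quick G   [G ::= G north]
G north quick G ⇒ G north north quick G   [G ::= G north]
G north north quick G ⇒ G north north north quick G   [G ::= G north]
G north north north quick G ⇒ G north north north north quick G   [G ::= G north]
G north north north north quick G ⇒ G north north north north north quick G   [G ::= G north]
G north north north north north quick G ⇒ G north north north north north north quick G   [G ::= G north]
G north north north north north north quick G ⇒ three north north north north north north quick G   [G ::= three]
three north north north north north north quick G ⇒ three north north north north north north quick three   [G ::= three]

S ⇒ S quick G ⇒ G quick G ⇒ G north quick G ⇒ G north north quick G ⇒ G north north north quick G ⇒ G north north north north quick G ⇒ G north north north north north quick G ⇒ G north north north north north north quick G ⇒ three north north north north north north quick G ⇒ three north north north north north north quick three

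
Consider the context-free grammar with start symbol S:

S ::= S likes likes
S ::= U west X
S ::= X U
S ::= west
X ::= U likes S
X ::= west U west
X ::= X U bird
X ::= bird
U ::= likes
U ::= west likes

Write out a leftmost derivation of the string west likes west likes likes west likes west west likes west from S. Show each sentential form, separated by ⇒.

S ⇒ U west X ⇒ west likes west X ⇒ west likes west U likes S ⇒ west likes west likes likes S ⇒ west likes west likes likes U west X ⇒ west likes west likes likes west likes west X ⇒ west likes west likes likes west likes west west U west ⇒ west likes west likes likes west likes west west likes west

S ⇒ U west X   [S ::= U west X]
U west X ⇒ west likes west X   [U ::= west likes]
west likes west X ⇒ west likes west U likes S   [X ::= U likes S]
west likes west U likes S ⇒ west likes west likes likes S   [U ::= likes]
west likes west likes likes S ⇒ west likes west likes likes U west X   [S ::= U west X]
west likes west likes likes U west X ⇒ west likes west likes likes west likes west X   [U ::= west likes]
west likes west likes likes west likes west X ⇒ west likes west likes likes west likes west west U west   [X ::= west U west]
west likes west likes likes west likes west west U west ⇒ west likes west likes likes west likes west west likes west   [U ::= likes]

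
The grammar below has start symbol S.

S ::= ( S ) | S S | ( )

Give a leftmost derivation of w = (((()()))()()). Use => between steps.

S => (S)   [S ::= ( S )]
(S) => (SS)   [S ::= S S]
(SS) => (SSS)   [S ::= S S]
(SSS) => ((S)SS)   [S ::= ( S )]
((S)SS) => (((S))SS)   [S ::= ( S )]
(((S))SS) => (((SS))SS)   [S ::= S S]
(((SS))SS) => (((()S))SS)   [S ::= ( )]
(((()S))SS) => (((()()))SS)   [S ::= ( )]
(((()()))SS) => (((()()))()S)   [S ::= ( )]
(((()()))()S) => (((()()))()())   [S ::= ( )]

S => (S) => (SS) => (SSS) => ((S)SS) => (((S))SS) => (((SS))SS) => (((()S))SS) => (((()()))SS) => (((()()))()S) => (((()()))()())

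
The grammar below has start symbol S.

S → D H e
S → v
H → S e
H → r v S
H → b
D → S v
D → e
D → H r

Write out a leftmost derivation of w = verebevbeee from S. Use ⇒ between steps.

S ⇒ DHe   [S → D H e]
DHe ⇒ HrHe   [D → H r]
HrHe ⇒ SerHe   [H → S e]
SerHe ⇒ verHe   [S → v]
verHe ⇒ verSee   [H → S e]
verSee ⇒ verDHeee   [S → D H e]
verDHeee ⇒ verSvHeee   [D → S v]
verSvHeee ⇒ verDHevHeee   [S → D H e]
verDHevHeee ⇒ vereHevHeee   [D → e]
vereHevHeee ⇒ verebevHeee   [H → b]
verebevHeee ⇒ verebevbeee   [H → b]

S⇒DHe⇒HrHe⇒SerHe⇒verHe⇒verSee⇒verDHeee⇒verSvHeee⇒verDHevHeee⇒vereHevHeee⇒verebevHeee⇒verebevbeee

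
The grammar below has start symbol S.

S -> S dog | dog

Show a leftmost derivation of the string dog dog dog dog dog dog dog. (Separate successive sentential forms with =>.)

S => S dog => S dog dog => S dog dog dog => S dog dog dog dog => S dog dog dog dog dog => S dog dog dog dog dog dog => dog dog dog dog dog dog dog

S => S dog   [S -> S dog]
S dog => S dog dog   [S -> S dog]
S dog dog => S dog dog dog   [S -> S dog]
S dog dog dog => S dog dog dog dog   [S -> S dog]
S dog dog dog dog => S dog dog dog dog dog   [S -> S dog]
S dog dog dog dog dog => S dog dog dog dog dog dog   [S -> S dog]
S dog dog dog dog dog dog => dog dog dog dog dog dog dog   [S -> dog]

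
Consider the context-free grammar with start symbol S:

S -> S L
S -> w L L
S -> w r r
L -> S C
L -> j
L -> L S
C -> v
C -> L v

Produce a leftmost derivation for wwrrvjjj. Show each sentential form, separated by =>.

S => SL => SLL => wLLLL => wSCLLL => wwrrCLLL => wwrrvLLL => wwrrvjLL => wwrrvjjL => wwrrvjjj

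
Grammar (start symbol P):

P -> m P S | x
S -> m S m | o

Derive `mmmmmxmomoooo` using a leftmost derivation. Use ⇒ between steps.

P ⇒ mPS ⇒ mmPSS ⇒ mmmPSSS ⇒ mmmmPSSSS ⇒ mmmmmPSSSSS ⇒ mmmmmxSSSSS ⇒ mmmmmxmSmSSSS ⇒ mmmmmxmomSSSS ⇒ mmmmmxmomoSSS ⇒ mmmmmxmomooSS ⇒ mmmmmxmomoooS ⇒ mmmmmxmomoooo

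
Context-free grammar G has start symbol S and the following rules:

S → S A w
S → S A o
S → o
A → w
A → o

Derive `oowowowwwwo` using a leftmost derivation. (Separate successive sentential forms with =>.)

S => SAo   [S → S A o]
SAo => SAwAo   [S → S A w]
SAwAo => SAwAwAo   [S → S A w]
SAwAwAo => SAwAwAwAo   [S → S A w]
SAwAwAwAo => SAwAwAwAwAo   [S → S A w]
SAwAwAwAwAo => oAwAwAwAwAo   [S → o]
oAwAwAwAwAo => oowAwAwAwAo   [A → o]
oowAwAwAwAo => oowowAwAwAo   [A → o]
oowowAwAwAo => oowowowAwAo   [A → o]
oowowowAwAo => oowowowwwAo   [A → w]
oowowowwwAo => oowowowwwwo   [A → w]

S => SAo => SAwAo => SAwAwAo => SAwAwAwAo => SAwAwAwAwAo => oAwAwAwAwAo => oowAwAwAwAo => oowowAwAwAo => oowowowAwAo => oowowowwwAo => oowowowwwwo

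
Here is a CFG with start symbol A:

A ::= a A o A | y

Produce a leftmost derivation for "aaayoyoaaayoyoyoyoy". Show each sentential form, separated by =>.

A => aAoA   [A ::= a A o A]
aAoA => aaAoAoA   [A ::= a A o A]
aaAoAoA => aaaAoAoAoA   [A ::= a A o A]
aaaAoAoAoA => aaayoAoAoA   [A ::= y]
aaayoAoAoA => aaayoyoAoA   [A ::= y]
aaayoyoAoA => aaayoyoaAoAoA   [A ::= a A o A]
aaayoyoaAoAoA => aaayoyoaaAoAoAoA   [A ::= a A o A]
aaayoyoaaAoAoAoA => aaayoyoaaaAoAoAoAoA   [A ::= a A o A]
aaayoyoaaaAoAoAoAoA => aaayoyoaaayoAoAoAoA   [A ::= y]
aaayoyoaaayoAoAoAoA => aaayoyoaaayoyoAoAoA   [A ::= y]
aaayoyoaaayoyoAoAoA => aaayoyoaaayoyoyoAoA   [A ::= y]
aaayoyoaaayoyoyoAoA => aaayoyoaaayoyoyoyoA   [A ::= y]
aaayoyoaaayoyoyoyoA => aaayoyoaaayoyoyoyoy   [A ::= y]

A=>aAoA=>aaAoAoA=>aaaAoAoAoA=>aaayoAoAoA=>aaayoyoAoA=>aaayoyoaAoAoA=>aaayoyoaaAoAoAoA=>aaayoyoaaaAoAoAoAoA=>aaayoyoaaayoAoAoAoA=>aaayoyoaaayoyoAoAoA=>aaayoyoaaayoyoyoAoA=>aaayoyoaaayoyoyoyoA=>aaayoyoaaayoyoyoyoy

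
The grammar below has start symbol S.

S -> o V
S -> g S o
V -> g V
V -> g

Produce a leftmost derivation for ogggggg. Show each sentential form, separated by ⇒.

S ⇒ oV ⇒ ogV ⇒ oggV ⇒ ogggV ⇒ oggggV ⇒ ogggggV ⇒ ogggggg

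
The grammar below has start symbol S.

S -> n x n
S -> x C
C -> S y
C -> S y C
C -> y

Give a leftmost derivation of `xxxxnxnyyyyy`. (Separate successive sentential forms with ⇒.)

S⇒xC⇒xSy⇒xxCy⇒xxSyy⇒xxxCyy⇒xxxSyyy⇒xxxxCyyy⇒xxxxSyCyyy⇒xxxxnxnyCyyy⇒xxxxnxnyyyyy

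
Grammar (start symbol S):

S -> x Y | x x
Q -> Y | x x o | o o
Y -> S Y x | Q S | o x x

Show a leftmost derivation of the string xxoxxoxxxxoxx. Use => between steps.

S=>xY=>xQS=>xYS=>xSYxS=>xxYYxS=>xxoxxYxS=>xxoxxoxxxS=>xxoxxoxxxxY=>xxoxxoxxxxoxx

S => xY   [S -> x Y]
xY => xQS   [Y -> Q S]
xQS => xYS   [Q -> Y]
xYS => xSYxS   [Y -> S Y x]
xSYxS => xxYYxS   [S -> x Y]
xxYYxS => xxoxxYxS   [Y -> o x x]
xxoxxYxS => xxoxxoxxxS   [Y -> o x x]
xxoxxoxxxS => xxoxxoxxxxY   [S -> x Y]
xxoxxoxxxxY => xxoxxoxxxxoxx   [Y -> o x x]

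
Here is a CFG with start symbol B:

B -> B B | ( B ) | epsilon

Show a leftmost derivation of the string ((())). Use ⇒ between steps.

B ⇒ (B) ⇒ (BB) ⇒ (BBB) ⇒ ((B)BB) ⇒ ((BB)BB) ⇒ (((B)B)BB) ⇒ ((()B)BB) ⇒ ((())BB) ⇒ ((())B) ⇒ ((()))

B ⇒ (B)   [B -> ( B )]
(B) ⇒ (BB)   [B -> B B]
(BB) ⇒ (BBB)   [B -> B B]
(BBB) ⇒ ((B)BB)   [B -> ( B )]
((B)BB) ⇒ ((BB)BB)   [B -> B B]
((BB)BB) ⇒ (((B)B)BB)   [B -> ( B )]
(((B)B)BB) ⇒ ((()B)BB)   [B -> epsilon]
((()B)BB) ⇒ ((())BB)   [B -> epsilon]
((())BB) ⇒ ((())B)   [B -> epsilon]
((())B) ⇒ ((()))   [B -> epsilon]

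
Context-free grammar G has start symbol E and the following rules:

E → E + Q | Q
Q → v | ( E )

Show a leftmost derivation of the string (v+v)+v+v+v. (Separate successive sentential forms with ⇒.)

E ⇒ E+Q ⇒ E+Q+Q ⇒ E+Q+Q+Q ⇒ Q+Q+Q+Q ⇒ (E)+Q+Q+Q ⇒ (E+Q)+Q+Q+Q ⇒ (Q+Q)+Q+Q+Q ⇒ (v+Q)+Q+Q+Q ⇒ (v+v)+Q+Q+Q ⇒ (v+v)+v+Q+Q ⇒ (v+v)+v+v+Q ⇒ (v+v)+v+v+v

E ⇒ E+Q   [E → E + Q]
E+Q ⇒ E+Q+Q   [E → E + Q]
E+Q+Q ⇒ E+Q+Q+Q   [E → E + Q]
E+Q+Q+Q ⇒ Q+Q+Q+Q   [E → Q]
Q+Q+Q+Q ⇒ (E)+Q+Q+Q   [Q → ( E )]
(E)+Q+Q+Q ⇒ (E+Q)+Q+Q+Q   [E → E + Q]
(E+Q)+Q+Q+Q ⇒ (Q+Q)+Q+Q+Q   [E → Q]
(Q+Q)+Q+Q+Q ⇒ (v+Q)+Q+Q+Q   [Q → v]
(v+Q)+Q+Q+Q ⇒ (v+v)+Q+Q+Q   [Q → v]
(v+v)+Q+Q+Q ⇒ (v+v)+v+Q+Q   [Q → v]
(v+v)+v+Q+Q ⇒ (v+v)+v+v+Q   [Q → v]
(v+v)+v+v+Q ⇒ (v+v)+v+v+v   [Q → v]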